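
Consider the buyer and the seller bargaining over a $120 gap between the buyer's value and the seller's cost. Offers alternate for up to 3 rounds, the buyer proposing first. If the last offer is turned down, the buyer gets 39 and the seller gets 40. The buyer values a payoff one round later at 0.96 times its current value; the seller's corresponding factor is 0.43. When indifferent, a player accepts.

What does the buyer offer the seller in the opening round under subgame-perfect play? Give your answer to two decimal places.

Work backward from the last round.
Round 3 (the buyer proposes): the seller gets 40 if talks fail, so the buyer offers 40 and keeps 80.
Round 2 (the seller proposes): the buyer can get 80 next round, worth 0.96 × 80 = 76.8 now. The seller offers 76.8 and keeps 120 − 76.8 = 43.2.
Round 1 (the buyer proposes): the seller can get 43.2 next round, worth 0.43 × 43.2 = 18.576 now, so the buyer offers 18.576, keeping 101.424.

18.58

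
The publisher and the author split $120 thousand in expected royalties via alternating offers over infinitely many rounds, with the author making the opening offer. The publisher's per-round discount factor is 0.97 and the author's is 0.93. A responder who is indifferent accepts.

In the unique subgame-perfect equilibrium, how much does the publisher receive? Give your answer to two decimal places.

In a stationary SPE each proposer offers the other exactly their discounted continuation value.
If the author keeps x when proposing and the publisher keeps y when proposing, then x = 120 − 0.97y and y = 120 − 0.93x.
Solving: x = 120(1 − 0.97) / (1 − 0.93·0.97) = 3.6 / 0.0979 ≈ 36.7722.
The publisher gets 120 − 36.7722 ≈ 83.2278.

83.23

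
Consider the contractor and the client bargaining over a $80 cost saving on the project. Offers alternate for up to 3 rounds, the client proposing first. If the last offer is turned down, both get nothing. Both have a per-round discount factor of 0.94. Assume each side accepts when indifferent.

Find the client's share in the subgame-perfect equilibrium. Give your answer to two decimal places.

Round 3 (the client proposes): rejection yields 0 for the contractor; the client offers 0 and keeps 80.
Round 2 (the contractor proposes): the client can get 80 next round, worth 0.94 × 80 = 75.2 now. The contractor offers 75.2 and keeps 80 − 75.2 = 4.8.
Round 1 (the client proposes): the contractor can get 4.8 next round, worth 0.94 × 4.8 = 4.512 now; the client offers that and keeps 75.488.

75.49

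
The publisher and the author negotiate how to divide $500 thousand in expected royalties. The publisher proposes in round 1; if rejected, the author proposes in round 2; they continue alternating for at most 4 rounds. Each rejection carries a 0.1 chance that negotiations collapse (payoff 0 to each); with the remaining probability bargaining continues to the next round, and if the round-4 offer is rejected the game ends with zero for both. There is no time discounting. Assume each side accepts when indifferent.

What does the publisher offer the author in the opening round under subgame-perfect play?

Round 4 (the author proposes): rejection yields 0 for the publisher; the author offers 0 and keeps 500.
Round 3 (the publisher proposes): rejecting gives the author an expected 0.9 × 500 = 450. The publisher offers 450 and keeps 500 − 450 = 50.
Round 2 (the author proposes): rejecting gives the publisher an expected 0.9 × 50 = 45, so the author offers 45, keeping 455.
Round 1 (the publisher proposes): rejecting gives the author an expected 0.9 × 455 = 409.5; the publisher offers that and keeps 90.5.

409.5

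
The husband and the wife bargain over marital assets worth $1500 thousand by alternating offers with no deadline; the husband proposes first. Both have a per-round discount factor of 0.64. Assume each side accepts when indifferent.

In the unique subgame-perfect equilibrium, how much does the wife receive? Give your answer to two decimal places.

In a stationary SPE each proposer offers the other exactly their discounted continuation value.
If the husband keeps x when proposing and the wife keeps y when proposing, then x = 1500 − 0.64y and y = 1500 − 0.64x.
Solving: x = 1500(1 − 0.64) / (1 − 0.64·0.64) = 540 / 0.5904 ≈ 914.6341.
The wife gets 1500 − 914.6341 ≈ 585.3659.

585.37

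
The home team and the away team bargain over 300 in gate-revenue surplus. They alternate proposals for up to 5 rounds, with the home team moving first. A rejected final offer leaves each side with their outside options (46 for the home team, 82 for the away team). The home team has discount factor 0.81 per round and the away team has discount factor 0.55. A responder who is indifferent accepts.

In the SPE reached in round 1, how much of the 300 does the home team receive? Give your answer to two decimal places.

Round 5 (the home team proposes): the away team gets 82 if talks fail, so the home team offers 82 and keeps 218.
Round 4 (the away team proposes): the home team can get 218 next round, worth 0.81 × 218 = 176.58 now; the away team offers that and keeps 123.42.
Round 3 (the home team proposes): the away team can get 123.42 next round, worth 0.55 × 123.42 = 67.881 now. The home team offers 67.881 and keeps 300 − 67.881 = 232.119.
Round 2 (the away team proposes): the home team can get 232.119 next round, worth 0.81 × 232.119 = 188.01639 now. The away team offers 188.01639 and keeps 300 − 188.01639 = 111.98361.
Round 1 (the home team proposes): the away team can get 111.98361 next round, worth 0.55 × 111.98361 = 61.5909855 now, so the home team offers 61.5909855, keeping 238.4090145.

238.41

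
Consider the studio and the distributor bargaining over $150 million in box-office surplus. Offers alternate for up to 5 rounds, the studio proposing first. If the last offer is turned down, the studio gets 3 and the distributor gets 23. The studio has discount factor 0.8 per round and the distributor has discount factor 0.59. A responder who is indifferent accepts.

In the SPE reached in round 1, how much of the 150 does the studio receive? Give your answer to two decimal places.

Round 5 (the studio proposes): the distributor gets 23 if talks fail, so the studio offers 23 and keeps 127.
Round 4 (the distributor proposes): the studio can get 127 next round, worth 0.8 × 127 = 101.6 now, so the distributor offers 101.6, keeping 48.4.
Round 3 (the studio proposes): the distributor can get 48.4 next round, worth 0.59 × 48.4 = 28.556 now. The studio offers 28.556 and keeps 150 − 28.556 = 121.444.
Round 2 (the distributor proposes): the studio can get 121.444 next round, worth 0.8 × 121.444 = 97.1552 now; the distributor offers that and keeps 52.8448.
Round 1 (the studio proposes): the distributor can get 52.8448 next round, worth 0.59 × 52.8448 = 31.178432 now, so the studio offers 31.178432, keeping 118.821568.

118.82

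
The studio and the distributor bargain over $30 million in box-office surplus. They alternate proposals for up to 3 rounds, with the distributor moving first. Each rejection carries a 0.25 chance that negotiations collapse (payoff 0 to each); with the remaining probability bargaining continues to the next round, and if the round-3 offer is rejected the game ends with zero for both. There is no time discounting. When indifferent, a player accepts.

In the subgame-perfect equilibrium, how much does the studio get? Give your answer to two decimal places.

Round 3 (the distributor proposes): the studio will accept anything ≥ 0, so the distributor offers 0 and keeps 30.
Round 2 (the studio proposes): rejecting gives the distributor an expected 0.75 × 30 = 22.5; the studio offers that and keeps 7.5.
Round 1 (the distributor proposes): rejecting gives the studio an expected 0.75 × 7.5 = 5.625, so the distributor offers 5.625, keeping 24.375.

5.63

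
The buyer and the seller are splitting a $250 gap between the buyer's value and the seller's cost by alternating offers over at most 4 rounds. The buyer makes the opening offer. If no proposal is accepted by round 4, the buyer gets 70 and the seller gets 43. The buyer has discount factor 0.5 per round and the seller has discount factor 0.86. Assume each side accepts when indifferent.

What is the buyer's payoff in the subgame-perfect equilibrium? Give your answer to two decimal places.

75.94

Round 4 (the seller proposes): the buyer gets 70 if talks fail, so the seller offers 70 and keeps 180.
Round 3 (the buyer proposes): the seller can get 180 next round, worth 0.86 × 180 = 154.8 now, so the buyer offers 154.8, keeping 95.2.
Round 2 (the seller proposes): the buyer can get 95.2 next round, worth 0.5 × 95.2 = 47.6 now, so the seller offers 47.6, keeping 202.4.
Round 1 (the buyer proposes): the seller can get 202.4 next round, worth 0.86 × 202.4 = 174.064 now; the buyer offers that and keeps 75.936.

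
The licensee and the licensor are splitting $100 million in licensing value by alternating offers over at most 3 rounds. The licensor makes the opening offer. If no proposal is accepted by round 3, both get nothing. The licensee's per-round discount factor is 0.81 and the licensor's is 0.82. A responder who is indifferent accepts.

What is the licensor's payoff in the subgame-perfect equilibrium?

Solve by backward induction from round 3.
Round 3 (the licensor proposes): rejection yields 0 for the licensee; the licensor offers 0 and keeps 100.
Round 2 (the licensee proposes): the licensor can get 100 next round, worth 0.82 × 100 = 82 now; the licensee offers that and keeps 18.
Round 1 (the licensor proposes): the licensee can get 18 next round, worth 0.81 × 18 = 14.58 now; the licensor offers that and keeps 85.42.

85.42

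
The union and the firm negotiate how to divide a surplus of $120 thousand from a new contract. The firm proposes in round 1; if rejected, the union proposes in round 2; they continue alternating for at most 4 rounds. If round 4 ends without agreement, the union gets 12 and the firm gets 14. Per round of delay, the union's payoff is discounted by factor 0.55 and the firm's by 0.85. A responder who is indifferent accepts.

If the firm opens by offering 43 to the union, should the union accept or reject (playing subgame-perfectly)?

Round 4 (the union proposes): the firm gets 14 if talks fail, so the union offers 14 and keeps 106.
Round 3 (the firm proposes): the union can get 106 next round, worth 0.55 × 106 = 58.3 now, so the firm offers 58.3, keeping 61.7.
Round 2 (the union proposes): the firm can get 61.7 next round, worth 0.85 × 61.7 = 52.445 now. The union offers 52.445 and keeps 120 − 52.445 = 67.555.
So by rejecting in round 1, the union gets 67.555 next round, worth 0.55 × 67.555 = 37.15525 now.
Offer 43 ≥ 37.15525, so the union accepts.

Accept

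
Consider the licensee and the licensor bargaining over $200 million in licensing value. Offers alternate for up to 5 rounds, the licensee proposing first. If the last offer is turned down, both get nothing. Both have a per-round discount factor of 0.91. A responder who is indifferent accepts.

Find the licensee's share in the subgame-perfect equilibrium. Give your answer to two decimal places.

Round 5 (the licensee proposes): rejection yields 0 for the licensor; the licensee offers 0 and keeps 200.
Round 4 (the licensor proposes): the licensee can get 200 next round, worth 0.91 × 200 = 182 now, so the licensor offers 182, keeping 18.
Round 3 (the licensee proposes): the licensor can get 18 next round, worth 0.91 × 18 = 16.38 now. The licensee offers 16.38 and keeps 200 − 16.38 = 183.62.
Round 2 (the licensor proposes): the licensee can get 183.62 next round, worth 0.91 × 183.62 = 167.0942 now. The licensor offers 167.0942 and keeps 200 − 167.0942 = 32.9058.
Round 1 (the licensee proposes): the licensor can get 32.9058 next round, worth 0.91 × 32.9058 = 29.944278 now, so the licensee offers 29.944278, keeping 170.055722.

170.06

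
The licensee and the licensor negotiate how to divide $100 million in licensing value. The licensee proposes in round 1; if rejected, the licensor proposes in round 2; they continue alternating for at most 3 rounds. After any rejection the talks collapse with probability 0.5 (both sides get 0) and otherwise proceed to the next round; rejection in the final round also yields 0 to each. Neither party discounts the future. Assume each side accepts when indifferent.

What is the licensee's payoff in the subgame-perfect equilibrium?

75

Round 3 (the licensee proposes): the licensor will accept anything ≥ 0, so the licensee offers 0 and keeps 100.
Round 2 (the licensor proposes): rejecting gives the licensee an expected 0.5 × 100 = 50, so the licensor offers 50, keeping 50.
Round 1 (the licensee proposes): rejecting gives the licensor an expected 0.5 × 50 = 25; the licensee offers that and keeps 75.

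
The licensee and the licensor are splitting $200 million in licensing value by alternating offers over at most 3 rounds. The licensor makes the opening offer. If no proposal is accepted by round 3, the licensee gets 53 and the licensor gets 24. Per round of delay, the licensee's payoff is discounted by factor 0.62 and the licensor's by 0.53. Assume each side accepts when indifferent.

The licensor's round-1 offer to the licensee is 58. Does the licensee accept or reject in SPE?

Reject

Work out the licensee's continuation value if the offer is rejected.
Round 3 (the licensor proposes): the licensee gets 53 if talks fail, so the licensor offers 53 and keeps 147.
Round 2 (the licensee proposes): the licensor can get 147 next round, worth 0.53 × 147 = 77.91 now, so the licensee offers 77.91, keeping 122.09.
So by rejecting in round 1, the licensee gets 122.09 next round, worth 0.62 × 122.09 = 75.6958 now.
Offer 58 < 75.6958, so the licensee rejects.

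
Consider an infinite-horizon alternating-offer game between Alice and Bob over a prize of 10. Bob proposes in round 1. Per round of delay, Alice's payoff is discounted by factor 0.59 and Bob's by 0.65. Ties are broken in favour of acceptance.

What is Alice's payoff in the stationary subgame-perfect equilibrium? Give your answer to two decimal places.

3.35

In a stationary SPE each proposer offers the other exactly their discounted continuation value.
If Bob keeps x when proposing and Alice keeps y when proposing, then x = 10 − 0.59y and y = 10 − 0.65x.
Solving: x = 10(1 − 0.59) / (1 − 0.65·0.59) = 4.1 / 0.6165 ≈ 6.6504.
Alice gets 10 − 6.6504 ≈ 3.3496.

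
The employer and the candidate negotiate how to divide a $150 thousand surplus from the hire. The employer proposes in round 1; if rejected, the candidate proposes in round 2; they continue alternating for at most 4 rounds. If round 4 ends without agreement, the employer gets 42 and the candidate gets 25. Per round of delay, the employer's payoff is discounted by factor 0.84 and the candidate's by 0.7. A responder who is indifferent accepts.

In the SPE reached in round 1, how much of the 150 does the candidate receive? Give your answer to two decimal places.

61.25

Round 4 (the candidate proposes): the employer gets 42 if talks fail, so the candidate offers 42 and keeps 108.
Round 3 (the employer proposes): the candidate can get 108 next round, worth 0.7 × 108 = 75.6 now. The employer offers 75.6 and keeps 150 − 75.6 = 74.4.
Round 2 (the candidate proposes): the employer can get 74.4 next round, worth 0.84 × 74.4 = 62.496 now. The candidate offers 62.496 and keeps 150 − 62.496 = 87.504.
Round 1 (the employer proposes): the candidate can get 87.504 next round, worth 0.7 × 87.504 = 61.2528 now. The employer offers 61.2528 and keeps 150 − 61.2528 = 88.7472.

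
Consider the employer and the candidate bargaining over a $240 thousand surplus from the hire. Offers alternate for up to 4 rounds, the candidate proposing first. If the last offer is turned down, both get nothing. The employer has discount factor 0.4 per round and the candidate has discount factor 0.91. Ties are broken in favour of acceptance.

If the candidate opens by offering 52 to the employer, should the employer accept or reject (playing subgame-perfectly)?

Round 4 (the employer proposes): rejection yields 0 for the candidate; the employer offers 0 and keeps 240.
Round 3 (the candidate proposes): the employer can get 240 next round, worth 0.4 × 240 = 96 now; the candidate offers that and keeps 144.
Round 2 (the employer proposes): the candidate can get 144 next round, worth 0.91 × 144 = 131.04 now, so the employer offers 131.04, keeping 108.96.
So by rejecting in round 1, the employer gets 108.96 next round, worth 0.4 × 108.96 = 43.584 now.
Offer 52 ≥ 43.584, so the employer accepts.

Accept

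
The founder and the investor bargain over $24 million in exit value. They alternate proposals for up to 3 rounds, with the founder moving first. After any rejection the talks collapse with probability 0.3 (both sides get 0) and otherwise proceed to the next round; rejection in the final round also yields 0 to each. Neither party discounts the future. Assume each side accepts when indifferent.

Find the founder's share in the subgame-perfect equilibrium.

18.96

Round 3 (the founder proposes): the investor will accept anything ≥ 0, so the founder offers 0 and keeps 24.
Round 2 (the investor proposes): rejecting gives the founder an expected 0.7 × 24 = 16.8. The investor offers 16.8 and keeps 24 − 16.8 = 7.2.
Round 1 (the founder proposes): rejecting gives the investor an expected 0.7 × 7.2 = 5.04; the founder offers that and keeps 18.96.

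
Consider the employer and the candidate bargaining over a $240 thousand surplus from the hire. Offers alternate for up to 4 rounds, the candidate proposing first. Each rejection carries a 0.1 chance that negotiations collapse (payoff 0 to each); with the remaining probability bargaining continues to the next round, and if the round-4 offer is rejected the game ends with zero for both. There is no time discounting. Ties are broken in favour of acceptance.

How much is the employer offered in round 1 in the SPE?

By backward induction:
Round 4 (the employer proposes): the candidate will accept anything ≥ 0, so the employer offers 0 and keeps 240.
Round 3 (the candidate proposes): rejecting gives the employer an expected 0.9 × 240 = 216, so the candidate offers 216, keeping 24.
Round 2 (the employer proposes): rejecting gives the candidate an expected 0.9 × 24 = 21.6, so the employer offers 21.6, keeping 218.4.
Round 1 (the candidate proposes): rejecting gives the employer an expected 0.9 × 218.4 = 196.56, so the candidate offers 196.56, keeping 43.44.

196.56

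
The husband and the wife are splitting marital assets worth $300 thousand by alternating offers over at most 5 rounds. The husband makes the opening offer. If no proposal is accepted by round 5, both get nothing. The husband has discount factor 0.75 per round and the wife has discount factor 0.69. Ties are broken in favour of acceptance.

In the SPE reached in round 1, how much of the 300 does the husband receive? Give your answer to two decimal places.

Round 5 (the husband proposes): the wife will accept anything ≥ 0, so the husband offers 0 and keeps 300.
Round 4 (the wife proposes): the husband can get 300 next round, worth 0.75 × 300 = 225 now. The wife offers 225 and keeps 300 − 225 = 75.
Round 3 (the husband proposes): the wife can get 75 next round, worth 0.69 × 75 = 51.75 now. The husband offers 51.75 and keeps 300 − 51.75 = 248.25.
Round 2 (the wife proposes): the husband can get 248.25 next round, worth 0.75 × 248.25 = 186.1875 now. The wife offers 186.1875 and keeps 300 − 186.1875 = 113.8125.
Round 1 (the husband proposes): the wife can get 113.8125 next round, worth 0.69 × 113.8125 = 78.530625 now, so the husband offers 78.530625, keeping 221.469375.

221.47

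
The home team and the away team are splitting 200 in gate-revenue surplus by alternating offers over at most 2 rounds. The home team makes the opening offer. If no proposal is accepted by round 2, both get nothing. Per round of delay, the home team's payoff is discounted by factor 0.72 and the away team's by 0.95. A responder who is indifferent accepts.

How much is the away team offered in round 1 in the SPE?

190

Round 2 (the away team proposes): rejection yields 0 for the home team; the away team offers 0 and keeps 200.
Round 1 (the home team proposes): the away team can get 200 next round, worth 0.95 × 200 = 190 now. The home team offers 190 and keeps 200 − 190 = 10.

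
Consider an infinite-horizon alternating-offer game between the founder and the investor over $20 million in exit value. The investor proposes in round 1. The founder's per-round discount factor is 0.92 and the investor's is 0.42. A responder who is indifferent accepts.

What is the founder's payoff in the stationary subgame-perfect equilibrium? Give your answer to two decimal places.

17.39

Let x be the investor's share when the investor proposes and y be the founder's share when the founder proposes.
The founder accepts iff offered ≥ 0.92·y, so x = 20 − 0.92y. Symmetrically y = 20 − 0.42x.
Substituting: x = 20 − 0.92(20 − 0.42x), giving x(1 − 0.42·0.92) = 20(1 − 0.92).
So x = 20 × 0.08 / 0.6136 ≈ 2.6076, and the founder receives 20 − x ≈ 17.3924.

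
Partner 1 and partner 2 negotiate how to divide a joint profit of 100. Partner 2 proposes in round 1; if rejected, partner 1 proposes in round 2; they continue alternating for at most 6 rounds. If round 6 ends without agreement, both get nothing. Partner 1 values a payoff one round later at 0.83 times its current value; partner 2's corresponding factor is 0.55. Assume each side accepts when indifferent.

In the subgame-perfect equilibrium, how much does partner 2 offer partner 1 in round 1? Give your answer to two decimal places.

Work backward from the last round.
Round 6 (partner 1 proposes): partner 2 will accept anything ≥ 0, so partner 1 offers 0 and keeps 100.
Round 5 (partner 2 proposes): partner 1 can get 100 next round, worth 0.83 × 100 = 83 now; partner 2 offers that and keeps 17.
Round 4 (partner 1 proposes): partner 2 can get 17 next round, worth 0.55 × 17 = 9.35 now; partner 1 offers that and keeps 90.65.
Round 3 (partner 2 proposes): partner 1 can get 90.65 next round, worth 0.83 × 90.65 = 75.2395 now. Partner 2 offers 75.2395 and keeps 100 − 75.2395 = 24.7605.
Round 2 (partner 1 proposes): partner 2 can get 24.7605 next round, worth 0.55 × 24.7605 = 13.618275 now; partner 1 offers that and keeps 86.381725.
Round 1 (partner 2 proposes): partner 1 can get 86.381725 next round, worth 0.83 × 86.381725 = 71.69683175 now, so partner 2 offers 71.69683175, keeping 28.30316825.

71.70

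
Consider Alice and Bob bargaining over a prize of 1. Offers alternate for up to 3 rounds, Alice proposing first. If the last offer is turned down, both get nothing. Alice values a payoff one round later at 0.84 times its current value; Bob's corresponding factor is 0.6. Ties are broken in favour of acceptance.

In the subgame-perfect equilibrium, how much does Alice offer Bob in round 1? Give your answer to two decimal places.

Solve by backward induction from round 3.
Round 3 (Alice proposes): Bob will accept anything ≥ 0, so Alice offers 0 and keeps 1.
Round 2 (Bob proposes): Alice can get 1 next round, worth 0.84 × 1 = 0.84 now. Bob offers 0.84 and keeps 1 − 0.84 = 0.16.
Round 1 (Alice proposes): Bob can get 0.16 next round, worth 0.6 × 0.16 = 0.096 now; Alice offers that and keeps 0.904.

0.10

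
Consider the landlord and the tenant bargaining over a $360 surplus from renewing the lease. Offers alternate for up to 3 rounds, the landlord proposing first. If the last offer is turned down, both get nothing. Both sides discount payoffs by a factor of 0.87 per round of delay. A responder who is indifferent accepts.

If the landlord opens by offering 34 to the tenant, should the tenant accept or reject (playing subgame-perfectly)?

Round 3 (the landlord proposes): the tenant will accept anything ≥ 0, so the landlord offers 0 and keeps 360.
Round 2 (the tenant proposes): the landlord can get 360 next round, worth 0.87 × 360 = 313.2 now. The tenant offers 313.2 and keeps 360 − 313.2 = 46.8.
So by rejecting in round 1, the tenant gets 46.8 next round, worth 0.87 × 46.8 = 40.716 now.
Offer 34 < 40.716, so the tenant rejects.

Reject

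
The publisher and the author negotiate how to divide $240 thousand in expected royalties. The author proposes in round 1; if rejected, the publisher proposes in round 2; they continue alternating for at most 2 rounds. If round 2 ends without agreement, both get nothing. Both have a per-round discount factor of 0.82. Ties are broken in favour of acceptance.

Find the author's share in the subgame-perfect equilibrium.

43.2

Round 2 (the publisher proposes): the author will accept anything ≥ 0, so the publisher offers 0 and keeps 240.
Round 1 (the author proposes): the publisher can get 240 next round, worth 0.82 × 240 = 196.8 now; the author offers that and keeps 43.2.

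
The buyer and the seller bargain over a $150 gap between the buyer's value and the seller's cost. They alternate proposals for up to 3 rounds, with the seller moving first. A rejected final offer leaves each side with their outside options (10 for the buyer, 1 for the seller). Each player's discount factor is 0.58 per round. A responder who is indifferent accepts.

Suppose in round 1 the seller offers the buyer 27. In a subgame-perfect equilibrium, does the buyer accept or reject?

Reject

Round 3 (the seller proposes): the buyer gets 10 if talks fail, so the seller offers 10 and keeps 140.
Round 2 (the buyer proposes): the seller can get 140 next round, worth 0.58 × 140 = 81.2 now; the buyer offers that and keeps 68.8.
So by rejecting in round 1, the buyer gets 68.8 next round, worth 0.58 × 68.8 = 39.904 now.
Offer 27 < 39.904, so the buyer rejects.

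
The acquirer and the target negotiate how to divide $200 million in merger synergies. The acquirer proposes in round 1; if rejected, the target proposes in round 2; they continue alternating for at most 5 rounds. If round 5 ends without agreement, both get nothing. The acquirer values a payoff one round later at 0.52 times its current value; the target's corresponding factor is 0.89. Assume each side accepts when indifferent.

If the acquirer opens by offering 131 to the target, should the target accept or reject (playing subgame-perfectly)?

Accept

Round 5 (the acquirer proposes): rejection yields 0 for the target; the acquirer offers 0 and keeps 200.
Round 4 (the target proposes): the acquirer can get 200 next round, worth 0.52 × 200 = 104 now; the target offers that and keeps 96.
Round 3 (the acquirer proposes): the target can get 96 next round, worth 0.89 × 96 = 85.44 now; the acquirer offers that and keeps 114.56.
Round 2 (the target proposes): the acquirer can get 114.56 next round, worth 0.52 × 114.56 = 59.5712 now; the target offers that and keeps 140.4288.
So by rejecting in round 1, the target gets 140.4288 next round, worth 0.89 × 140.4288 = 124.981632 now.
Offer 131 ≥ 124.981632, so the target accepts.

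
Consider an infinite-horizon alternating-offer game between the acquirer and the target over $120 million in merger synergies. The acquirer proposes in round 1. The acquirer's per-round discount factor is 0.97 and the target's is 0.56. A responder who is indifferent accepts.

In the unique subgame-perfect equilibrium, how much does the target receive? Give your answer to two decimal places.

4.41

Let x be the acquirer's share when the acquirer proposes and y be the target's share when the target proposes.
The target accepts iff offered ≥ 0.56·y, so x = 120 − 0.56y. Symmetrically y = 120 − 0.97x.
Substituting: x = 120 − 0.56(120 − 0.97x), giving x(1 − 0.97·0.56) = 120(1 − 0.56).
So x = 120 × 0.44 / 0.4568 ≈ 115.5867, and the target receives 120 − x ≈ 4.4133.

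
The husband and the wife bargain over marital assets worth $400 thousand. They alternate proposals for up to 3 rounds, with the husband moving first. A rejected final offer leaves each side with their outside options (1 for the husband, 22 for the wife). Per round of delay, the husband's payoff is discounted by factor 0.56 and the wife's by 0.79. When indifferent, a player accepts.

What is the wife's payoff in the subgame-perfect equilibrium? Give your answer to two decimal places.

Work backward from the last round.
Round 3 (the husband proposes): the wife gets 22 if talks fail, so the husband offers 22 and keeps 378.
Round 2 (the wife proposes): the husband can get 378 next round, worth 0.56 × 378 = 211.68 now, so the wife offers 211.68, keeping 188.32.
Round 1 (the husband proposes): the wife can get 188.32 next round, worth 0.79 × 188.32 = 148.7728 now; the husband offers that and keeps 251.2272.

148.77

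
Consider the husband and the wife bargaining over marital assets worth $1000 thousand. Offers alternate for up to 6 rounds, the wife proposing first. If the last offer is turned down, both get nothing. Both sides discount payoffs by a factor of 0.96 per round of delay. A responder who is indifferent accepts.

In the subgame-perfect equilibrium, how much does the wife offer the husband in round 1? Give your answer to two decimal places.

889.16

Round 6 (the husband proposes): the wife will accept anything ≥ 0, so the husband offers 0 and keeps 1000.
Round 5 (the wife proposes): the husband can get 1000 next round, worth 0.96 × 1000 = 960 now. The wife offers 960 and keeps 1000 − 960 = 40.
Round 4 (the husband proposes): the wife can get 40 next round, worth 0.96 × 40 = 38.4 now, so the husband offers 38.4, keeping 961.6.
Round 3 (the wife proposes): the husband can get 961.6 next round, worth 0.96 × 961.6 = 923.136 now. The wife offers 923.136 and keeps 1000 − 923.136 = 76.864.
Round 2 (the husband proposes): the wife can get 76.864 next round, worth 0.96 × 76.864 = 73.78944 now. The husband offers 73.78944 and keeps 1000 − 73.78944 = 926.21056.
Round 1 (the wife proposes): the husband can get 926.21056 next round, worth 0.96 × 926.21056 = 889.1621376 now; the wife offers that and keeps 110.8378624.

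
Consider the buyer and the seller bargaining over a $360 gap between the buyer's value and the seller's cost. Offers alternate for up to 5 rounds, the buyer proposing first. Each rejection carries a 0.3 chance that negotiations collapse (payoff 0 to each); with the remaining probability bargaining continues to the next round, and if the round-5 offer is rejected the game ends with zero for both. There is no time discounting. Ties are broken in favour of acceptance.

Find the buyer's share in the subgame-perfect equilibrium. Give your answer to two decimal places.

By backward induction:
Round 5 (the buyer proposes): rejection yields 0 for the seller; the buyer offers 0 and keeps 360.
Round 4 (the seller proposes): rejecting gives the buyer an expected 0.7 × 360 = 252, so the seller offers 252, keeping 108.
Round 3 (the buyer proposes): rejecting gives the seller an expected 0.7 × 108 = 75.6. The buyer offers 75.6 and keeps 360 − 75.6 = 284.4.
Round 2 (the seller proposes): rejecting gives the buyer an expected 0.7 × 284.4 = 199.08. The seller offers 199.08 and keeps 360 − 199.08 = 160.92.
Round 1 (the buyer proposes): rejecting gives the seller an expected 0.7 × 160.92 = 112.644, so the buyer offers 112.644, keeping 247.356.

247.36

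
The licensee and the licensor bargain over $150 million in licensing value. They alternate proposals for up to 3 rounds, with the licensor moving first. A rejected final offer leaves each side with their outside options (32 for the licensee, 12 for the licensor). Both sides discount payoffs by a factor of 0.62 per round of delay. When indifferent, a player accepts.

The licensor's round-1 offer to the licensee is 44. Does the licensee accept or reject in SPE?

Work out the licensee's continuation value if the offer is rejected.
Round 3 (the licensor proposes): the licensee gets 32 if talks fail, so the licensor offers 32 and keeps 118.
Round 2 (the licensee proposes): the licensor can get 118 next round, worth 0.62 × 118 = 73.16 now, so the licensee offers 73.16, keeping 76.84.
So by rejecting in round 1, the licensee gets 76.84 next round, worth 0.62 × 76.84 = 47.6408 now.
Offer 44 < 47.6408, so the licensee rejects.

Reject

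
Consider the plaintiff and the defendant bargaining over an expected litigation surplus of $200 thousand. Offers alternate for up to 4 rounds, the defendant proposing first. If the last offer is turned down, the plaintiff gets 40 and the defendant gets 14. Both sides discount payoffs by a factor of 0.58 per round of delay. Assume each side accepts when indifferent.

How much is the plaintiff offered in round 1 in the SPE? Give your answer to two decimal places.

85.01

By backward induction:
Round 4 (the plaintiff proposes): the defendant gets 14 if talks fail, so the plaintiff offers 14 and keeps 186.
Round 3 (the defendant proposes): the plaintiff can get 186 next round, worth 0.58 × 186 = 107.88 now. The defendant offers 107.88 and keeps 200 − 107.88 = 92.12.
Round 2 (the plaintiff proposes): the defendant can get 92.12 next round, worth 0.58 × 92.12 = 53.4296 now, so the plaintiff offers 53.4296, keeping 146.5704.
Round 1 (the defendant proposes): the plaintiff can get 146.5704 next round, worth 0.58 × 146.5704 = 85.010832 now. The defendant offers 85.010832 and keeps 200 − 85.010832 = 114.989168.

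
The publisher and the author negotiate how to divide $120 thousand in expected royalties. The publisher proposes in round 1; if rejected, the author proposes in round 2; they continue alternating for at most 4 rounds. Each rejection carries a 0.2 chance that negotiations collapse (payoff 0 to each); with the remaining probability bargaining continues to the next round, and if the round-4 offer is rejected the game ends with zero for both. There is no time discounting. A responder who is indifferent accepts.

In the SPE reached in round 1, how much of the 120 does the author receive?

Round 4 (the author proposes): the publisher will accept anything ≥ 0, so the author offers 0 and keeps 120.
Round 3 (the publisher proposes): rejecting gives the author an expected 0.8 × 120 = 96. The publisher offers 96 and keeps 120 − 96 = 24.
Round 2 (the author proposes): rejecting gives the publisher an expected 0.8 × 24 = 19.2. The author offers 19.2 and keeps 120 − 19.2 = 100.8.
Round 1 (the publisher proposes): rejecting gives the author an expected 0.8 × 100.8 = 80.64; the publisher offers that and keeps 39.36.

80.64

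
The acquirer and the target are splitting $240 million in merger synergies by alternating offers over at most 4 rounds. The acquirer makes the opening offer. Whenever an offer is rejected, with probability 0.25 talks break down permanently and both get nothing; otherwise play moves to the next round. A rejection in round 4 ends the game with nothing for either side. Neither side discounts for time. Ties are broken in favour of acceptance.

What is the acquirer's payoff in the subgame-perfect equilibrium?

93.75

Round 4 (the target proposes): rejection yields 0 for the acquirer; the target offers 0 and keeps 240.
Round 3 (the acquirer proposes): rejecting gives the target an expected 0.75 × 240 = 180; the acquirer offers that and keeps 60.
Round 2 (the target proposes): rejecting gives the acquirer an expected 0.75 × 60 = 45; the target offers that and keeps 195.
Round 1 (the acquirer proposes): rejecting gives the target an expected 0.75 × 195 = 146.25. The acquirer offers 146.25 and keeps 240 − 146.25 = 93.75.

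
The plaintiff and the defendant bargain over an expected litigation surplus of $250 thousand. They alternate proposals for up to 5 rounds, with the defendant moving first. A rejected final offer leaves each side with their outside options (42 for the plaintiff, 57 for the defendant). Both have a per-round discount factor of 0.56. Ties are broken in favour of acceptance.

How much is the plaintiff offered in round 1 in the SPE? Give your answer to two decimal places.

Round 5 (the defendant proposes): the plaintiff gets 42 if talks fail, so the defendant offers 42 and keeps 208.
Round 4 (the plaintiff proposes): the defendant can get 208 next round, worth 0.56 × 208 = 116.48 now. The plaintiff offers 116.48 and keeps 250 − 116.48 = 133.52.
Round 3 (the defendant proposes): the plaintiff can get 133.52 next round, worth 0.56 × 133.52 = 74.7712 now; the defendant offers that and keeps 175.2288.
Round 2 (the plaintiff proposes): the defendant can get 175.2288 next round, worth 0.56 × 175.2288 = 98.128128 now, so the plaintiff offers 98.128128, keeping 151.871872.
Round 1 (the defendant proposes): the plaintiff can get 151.871872 next round, worth 0.56 × 151.871872 = 85.04824832 now; the defendant offers that and keeps 164.95175168.

85.05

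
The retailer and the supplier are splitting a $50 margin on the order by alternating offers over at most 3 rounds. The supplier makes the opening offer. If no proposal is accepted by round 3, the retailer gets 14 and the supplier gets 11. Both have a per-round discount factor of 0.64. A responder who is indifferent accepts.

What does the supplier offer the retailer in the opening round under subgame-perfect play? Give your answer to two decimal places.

Round 3 (the supplier proposes): the retailer gets 14 if talks fail, so the supplier offers 14 and keeps 36.
Round 2 (the retailer proposes): the supplier can get 36 next round, worth 0.64 × 36 = 23.04 now. The retailer offers 23.04 and keeps 50 − 23.04 = 26.96.
Round 1 (the supplier proposes): the retailer can get 26.96 next round, worth 0.64 × 26.96 = 17.2544 now. The supplier offers 17.2544 and keeps 50 − 17.2544 = 32.7456.

17.25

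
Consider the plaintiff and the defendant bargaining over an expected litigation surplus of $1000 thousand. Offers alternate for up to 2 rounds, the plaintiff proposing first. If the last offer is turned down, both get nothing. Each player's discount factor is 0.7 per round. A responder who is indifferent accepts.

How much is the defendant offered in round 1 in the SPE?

Round 2 (the defendant proposes): the plaintiff will accept anything ≥ 0, so the defendant offers 0 and keeps 1000.
Round 1 (the plaintiff proposes): the defendant can get 1000 next round, worth 0.7 × 1000 = 700 now; the plaintiff offers that and keeps 300.

700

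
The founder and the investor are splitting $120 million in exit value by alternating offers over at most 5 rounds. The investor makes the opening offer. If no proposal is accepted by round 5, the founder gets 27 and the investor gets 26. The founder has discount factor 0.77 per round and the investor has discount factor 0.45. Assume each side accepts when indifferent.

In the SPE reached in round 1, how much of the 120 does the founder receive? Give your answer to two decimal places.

71.67

Round 5 (the investor proposes): the founder gets 27 if talks fail, so the investor offers 27 and keeps 93.
Round 4 (the founder proposes): the investor can get 93 next round, worth 0.45 × 93 = 41.85 now. The founder offers 41.85 and keeps 120 − 41.85 = 78.15.
Round 3 (the investor proposes): the founder can get 78.15 next round, worth 0.77 × 78.15 = 60.1755 now. The investor offers 60.1755 and keeps 120 − 60.1755 = 59.8245.
Round 2 (the founder proposes): the investor can get 59.8245 next round, worth 0.45 × 59.8245 = 26.921025 now, so the founder offers 26.921025, keeping 93.078975.
Round 1 (the investor proposes): the founder can get 93.078975 next round, worth 0.77 × 93.078975 = 71.67081075 now, so the investor offers 71.67081075, keeping 48.32918925.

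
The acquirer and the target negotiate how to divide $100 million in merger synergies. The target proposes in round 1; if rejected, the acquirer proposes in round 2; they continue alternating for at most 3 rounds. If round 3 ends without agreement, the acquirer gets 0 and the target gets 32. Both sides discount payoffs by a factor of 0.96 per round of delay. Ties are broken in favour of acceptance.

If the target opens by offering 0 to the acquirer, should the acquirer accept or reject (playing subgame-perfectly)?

Reject

Work out the acquirer's continuation value if the offer is rejected.
Round 3 (the target proposes): rejection yields 0 for the acquirer; the target offers 0 and keeps 100.
Round 2 (the acquirer proposes): the target can get 100 next round, worth 0.96 × 100 = 96 now; the acquirer offers that and keeps 4.
So by rejecting in round 1, the acquirer gets 4 next round, worth 0.96 × 4 = 3.84 now.
Offer 0 < 3.84, so the acquirer rejects.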